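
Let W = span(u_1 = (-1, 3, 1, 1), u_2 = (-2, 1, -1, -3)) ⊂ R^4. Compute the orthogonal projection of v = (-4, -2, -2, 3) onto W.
proj_W(v) = (36/179, -53/179, -3/179, 19/179)

Set up U = [u_1 | ... | u_2] ∈ R^(4×2). The projector onto W = col(U) is P = U (U^T U)^(-1) U^T.
Compute U^T U =
  [12, 1]
  [1, 15],
and U^T v = (-1, -1).
Solve U^T U · c = U^T v for the coefficients: c = (-14/179, -11/179). The projection is proj_W(v) = U c.
Check: (v - proj_W(v)) · u_1 = 0  (should be 0).
Check: (v - proj_W(v)) · u_2 = 0  (should be 0).
Result: proj_W(v) = (36/179, -53/179, -3/179, 19/179).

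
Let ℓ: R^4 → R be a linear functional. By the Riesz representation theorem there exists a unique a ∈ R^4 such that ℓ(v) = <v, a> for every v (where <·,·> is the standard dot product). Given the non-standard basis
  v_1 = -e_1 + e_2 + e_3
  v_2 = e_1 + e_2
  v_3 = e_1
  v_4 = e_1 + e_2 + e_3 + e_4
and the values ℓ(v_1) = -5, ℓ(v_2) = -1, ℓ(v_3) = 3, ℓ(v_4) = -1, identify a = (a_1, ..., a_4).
a = (3, -4, 2, -2)

Write a = (a_1, ..., a_4) in the standard basis. For each basis vector v_i, ℓ(v_i) = <v_i, a> is a linear equation in the a_j's. Collect the n equations into a matrix system V a = ℓ, where row i of V is v_i (expressed in the standard basis). Since V is invertible (lower-triangular with 1s on the diagonal, up to permutation), solve by back-substitution:
  V =
[[-1, 1, 1, 0],
 [1, 1, 0, 0],
 [1, 0, 0, 0],
 [1, 1, 1, 1]]
  V a = (-5, -1, 3, -1)
Solving gives a = (3, -4, 2, -2).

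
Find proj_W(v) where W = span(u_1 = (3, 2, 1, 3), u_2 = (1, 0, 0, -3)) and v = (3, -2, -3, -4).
proj_W(v) = (255/194, -10/97, -5/97, -885/194)

Set up U = [u_1 | ... | u_2] ∈ R^(4×2). The projector onto W = col(U) is P = U (U^T U)^(-1) U^T.
Compute U^T U =
  [23, -6]
  [-6, 10],
and U^T v = (-10, 15).
Solve U^T U · c = U^T v for the coefficients: c = (-5/97, 285/194). The projection is proj_W(v) = U c.
Check: (v - proj_W(v)) · u_1 = 0  (should be 0).
Check: (v - proj_W(v)) · u_2 = 0  (should be 0).
Result: proj_W(v) = (255/194, -10/97, -5/97, -885/194).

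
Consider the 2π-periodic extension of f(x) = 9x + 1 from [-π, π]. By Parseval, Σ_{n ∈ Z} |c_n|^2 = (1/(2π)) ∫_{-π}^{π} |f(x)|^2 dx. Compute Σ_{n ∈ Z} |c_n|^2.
Σ |c_n|^2 = 27π^2 + 1

Expand and integrate term by term over [-π, π]:
  ∫ (9x)^2 dx = 81·(2π^3/3); ∫ 2·9·(1)·x dx = 0 (odd integrand); ∫ 1^2 dx = 1·2π.
So (1/(2π)) ∫_{-π}^{π} (9x + 1)^2 dx = 81π^2/3 + 1 = 27π^2 + 1.
Parseval ⇒ Σ |c_n|^2 = 27π^2 + 1.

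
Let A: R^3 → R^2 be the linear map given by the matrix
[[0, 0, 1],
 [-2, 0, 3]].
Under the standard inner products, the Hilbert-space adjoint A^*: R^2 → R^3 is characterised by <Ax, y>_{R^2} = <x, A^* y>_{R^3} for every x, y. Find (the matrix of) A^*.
A^* = A^T =
[[0, -2],
 [0, 0],
 [1, 3]]

For real matrices with standard dot products, the defining identity <Ax, y> = <x, A^* y> gives (Ax)^T y = x^T (A^*) y, i.e. x^T A^T y = x^T (A^*) y. Since this holds for all x, y, we must have A^* = A^T. Therefore
A^* =
[[0, -2],
 [0, 0],
 [1, 3]].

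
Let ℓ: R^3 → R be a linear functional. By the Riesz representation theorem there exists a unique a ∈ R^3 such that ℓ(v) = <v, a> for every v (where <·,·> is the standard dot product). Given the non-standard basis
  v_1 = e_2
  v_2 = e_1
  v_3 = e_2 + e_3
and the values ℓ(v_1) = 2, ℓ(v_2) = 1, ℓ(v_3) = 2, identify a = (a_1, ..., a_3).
a = (1, 2, 0)

Write a = (a_1, ..., a_3) in the standard basis. For each basis vector v_i, ℓ(v_i) = <v_i, a> is a linear equation in the a_j's. Collect the n equations into a matrix system V a = ℓ, where row i of V is v_i (expressed in the standard basis). Since V is invertible (lower-triangular with 1s on the diagonal, up to permutation), solve by back-substitution:
  V =
[[0, 1, 0],
 [1, 0, 0],
 [0, 1, 1]]
  V a = (2, 1, 2)
Solving gives a = (1, 2, 0).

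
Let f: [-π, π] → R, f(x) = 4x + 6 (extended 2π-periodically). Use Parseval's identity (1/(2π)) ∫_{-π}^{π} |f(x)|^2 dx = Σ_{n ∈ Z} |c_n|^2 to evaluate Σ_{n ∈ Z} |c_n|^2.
Σ |c_n|^2 = 16π^2/3 + 36

Expand and integrate term by term over [-π, π]:
  ∫ (4x)^2 dx = 16·(2π^3/3); ∫ 2·4·(6)·x dx = 0 (odd integrand); ∫ 6^2 dx = 36·2π.
So (1/(2π)) ∫_{-π}^{π} (4x + 6)^2 dx = 16π^2/3 + 36 = 16π^2/3 + 36.
Parseval ⇒ Σ |c_n|^2 = 16π^2/3 + 36.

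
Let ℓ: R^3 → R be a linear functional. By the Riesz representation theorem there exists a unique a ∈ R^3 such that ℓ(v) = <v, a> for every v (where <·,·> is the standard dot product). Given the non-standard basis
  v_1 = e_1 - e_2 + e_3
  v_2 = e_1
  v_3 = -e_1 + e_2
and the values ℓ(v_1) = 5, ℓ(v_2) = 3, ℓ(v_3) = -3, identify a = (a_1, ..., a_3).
a = (3, 0, 2)

Write a = (a_1, ..., a_3) in the standard basis. For each basis vector v_i, ℓ(v_i) = <v_i, a> is a linear equation in the a_j's. Collect the n equations into a matrix system V a = ℓ, where row i of V is v_i (expressed in the standard basis). Since V is invertible (lower-triangular with 1s on the diagonal, up to permutation), solve by back-substitution:
  V =
[[1, -1, 1],
 [1, 0, 0],
 [-1, 1, 0]]
  V a = (5, 3, -3)
Solving gives a = (3, 0, 2).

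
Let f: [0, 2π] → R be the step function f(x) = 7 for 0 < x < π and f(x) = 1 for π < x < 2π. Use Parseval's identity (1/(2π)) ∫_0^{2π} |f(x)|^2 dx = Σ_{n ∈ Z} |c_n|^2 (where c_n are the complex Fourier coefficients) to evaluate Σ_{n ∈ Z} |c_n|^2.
Σ |c_n|^2 = 25

Parseval equates the L^2 energy of f (normalised by 1/(2π)) with the ℓ^2 sum of its Fourier coefficients: (1/(2π)) ∫_0^{2π} |f|^2 = Σ |c_n|^2.
Compute the left side: (1/(2π)) [∫_0^π 7^2 dx + ∫_π^{2π} 1^2 dx] = (1/(2π)) · (49π + 1π) = (49 + 1)/2 = 25.
So Σ_{n ∈ Z} |c_n|^2 = 25.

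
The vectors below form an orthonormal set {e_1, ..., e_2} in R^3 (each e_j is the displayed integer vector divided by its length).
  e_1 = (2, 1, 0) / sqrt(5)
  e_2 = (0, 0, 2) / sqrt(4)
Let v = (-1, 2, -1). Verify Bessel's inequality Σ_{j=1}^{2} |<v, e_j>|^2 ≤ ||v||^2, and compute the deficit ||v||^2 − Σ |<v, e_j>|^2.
Σ |<v, e_j>|^2 = 1; ||v||^2 = 6; deficit = 5

Write each e_j = u_j / sqrt(<u_j, u_j>) where u_j is the displayed integer vector. Then <v, e_j> = <v, u_j> / sqrt(<u_j, u_j>), so |<v, e_j>|^2 = <v, u_j>^2 / <u_j, u_j>.
Coefficients: <v, e_1> = 0/sqrt(5), <v, e_2> = -2/sqrt(4).
Square and sum: Σ |<v, e_j>|^2 = 1.
Compute ||v||^2 = v·v = 6.
Deficit = 6 − 1 = 5 ≥ 0, confirming Bessel's inequality. (The deficit equals ||v − Σ <v,e_j> e_j||^2, the squared distance from v to span{e_j}.)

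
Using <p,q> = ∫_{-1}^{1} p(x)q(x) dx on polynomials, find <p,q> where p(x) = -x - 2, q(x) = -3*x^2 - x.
<p,q> = 14/3

Expand the product: p(x)·q(x) = 3*x^3 + 7*x^2 + 2*x.
∫_{-1}^{1} of each monomial x^k gives [2/(k+1) if k even, 0 if k odd]. Integrating term-by-term (or equivalently evaluating the antiderivative F(x) = 3*x^4/4 + 7*x^3/3 + x^2 at the endpoints):
  F(1) − F(−1) = 49/12 − (-7/12) = 14/3.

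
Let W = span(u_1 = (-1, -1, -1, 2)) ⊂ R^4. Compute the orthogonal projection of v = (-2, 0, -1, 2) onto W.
proj_W(v) = (-1, -1, -1, 2)

Set up U = [u_1 | ... | u_1] ∈ R^(4×1). The projector onto W = col(U) is P = U (U^T U)^(-1) U^T.
Compute U^T U =
  [7],
and U^T v = (7).
Solve U^T U · c = U^T v for the coefficients: c = (1). The projection is proj_W(v) = U c.
Check: (v - proj_W(v)) · u_1 = 0  (should be 0).
Result: proj_W(v) = (-1, -1, -1, 2).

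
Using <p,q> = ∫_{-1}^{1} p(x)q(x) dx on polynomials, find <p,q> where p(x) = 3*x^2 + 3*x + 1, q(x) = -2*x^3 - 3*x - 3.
<p,q> = -102/5

Expand the product: p(x)·q(x) = -6*x^5 - 6*x^4 - 11*x^3 - 18*x^2 - 12*x - 3.
∫_{-1}^{1} of each monomial x^k gives [2/(k+1) if k even, 0 if k odd]. Integrating term-by-term (or equivalently evaluating the antiderivative F(x) = -x^6 - 6*x^5/5 - 11*x^4/4 - 6*x^3 - 6*x^2 - 3*x at the endpoints):
  F(1) − F(−1) = -399/20 − (9/20) = -102/5.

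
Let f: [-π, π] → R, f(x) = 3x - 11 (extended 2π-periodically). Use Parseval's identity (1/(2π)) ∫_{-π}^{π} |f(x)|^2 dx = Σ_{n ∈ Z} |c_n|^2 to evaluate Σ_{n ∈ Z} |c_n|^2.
Σ |c_n|^2 = 3π^2 + 121

Expand and integrate term by term over [-π, π]:
  ∫ (3x)^2 dx = 9·(2π^3/3); ∫ 2·3·(-11)·x dx = 0 (odd integrand); ∫ (-11)^2 dx = 121·2π.
So (1/(2π)) ∫_{-π}^{π} (3x - 11)^2 dx = 9π^2/3 + 121 = 3π^2 + 121.
Parseval ⇒ Σ |c_n|^2 = 3π^2 + 121.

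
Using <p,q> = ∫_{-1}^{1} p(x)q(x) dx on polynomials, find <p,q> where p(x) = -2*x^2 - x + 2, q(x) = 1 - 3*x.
<p,q> = 14/3

Expand the product: p(x)·q(x) = 6*x^3 + x^2 - 7*x + 2.
∫_{-1}^{1} of each monomial x^k gives [2/(k+1) if k even, 0 if k odd]. Integrating term-by-term (or equivalently evaluating the antiderivative F(x) = 3*x^4/2 + x^3/3 - 7*x^2/2 + 2*x at the endpoints):
  F(1) − F(−1) = 1/3 − (-13/3) = 14/3.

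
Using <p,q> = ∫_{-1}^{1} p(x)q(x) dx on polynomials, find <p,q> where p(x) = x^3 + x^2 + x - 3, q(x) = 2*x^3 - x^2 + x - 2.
<p,q> = 1544/105

Expand the product: p(x)·q(x) = 2*x^6 + x^5 + 2*x^4 - 8*x^3 + 2*x^2 - 5*x + 6.
∫_{-1}^{1} of each monomial x^k gives [2/(k+1) if k even, 0 if k odd]. Integrating term-by-term (or equivalently evaluating the antiderivative F(x) = 2*x^7/7 + x^6/6 + 2*x^5/5 - 2*x^4 + 2*x^3/3 - 5*x^2/2 + 6*x at the endpoints):
  F(1) − F(−1) = 317/105 − (-409/35) = 1544/105.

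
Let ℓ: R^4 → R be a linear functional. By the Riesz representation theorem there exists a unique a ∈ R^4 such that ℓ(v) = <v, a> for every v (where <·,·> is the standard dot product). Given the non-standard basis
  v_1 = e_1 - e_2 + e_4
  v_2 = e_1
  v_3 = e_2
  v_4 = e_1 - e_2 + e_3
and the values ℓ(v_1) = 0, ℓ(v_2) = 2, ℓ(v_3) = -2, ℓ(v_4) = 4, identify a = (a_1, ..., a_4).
a = (2, -2, 0, -4)

Write a = (a_1, ..., a_4) in the standard basis. For each basis vector v_i, ℓ(v_i) = <v_i, a> is a linear equation in the a_j's. Collect the n equations into a matrix system V a = ℓ, where row i of V is v_i (expressed in the standard basis). Since V is invertible (lower-triangular with 1s on the diagonal, up to permutation), solve by back-substitution:
  V =
[[1, -1, 0, 1],
 [1, 0, 0, 0],
 [0, 1, 0, 0],
 [1, -1, 1, 0]]
  V a = (0, 2, -2, 4)
Solving gives a = (2, -2, 0, -4).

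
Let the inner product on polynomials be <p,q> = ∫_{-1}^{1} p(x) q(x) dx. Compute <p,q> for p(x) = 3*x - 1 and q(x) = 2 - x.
<p,q> = -6

Expand the product: p(x)·q(x) = -3*x^2 + 7*x - 2.
∫_{-1}^{1} of each monomial x^k gives [2/(k+1) if k even, 0 if k odd]. Integrating term-by-term (or equivalently evaluating the antiderivative F(x) = -x^3 + 7*x^2/2 - 2*x at the endpoints):
  F(1) − F(−1) = 1/2 − (13/2) = -6.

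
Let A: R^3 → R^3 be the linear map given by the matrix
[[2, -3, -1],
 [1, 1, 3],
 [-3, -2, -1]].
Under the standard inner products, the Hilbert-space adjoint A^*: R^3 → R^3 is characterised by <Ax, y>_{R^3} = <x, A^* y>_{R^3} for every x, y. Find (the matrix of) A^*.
A^* = A^T =
[[2, 1, -3],
 [-3, 1, -2],
 [-1, 3, -1]]

For real matrices with standard dot products, the defining identity <Ax, y> = <x, A^* y> gives (Ax)^T y = x^T (A^*) y, i.e. x^T A^T y = x^T (A^*) y. Since this holds for all x, y, we must have A^* = A^T. Therefore
A^* =
[[2, 1, -3],
 [-3, 1, -2],
 [-1, 3, -1]].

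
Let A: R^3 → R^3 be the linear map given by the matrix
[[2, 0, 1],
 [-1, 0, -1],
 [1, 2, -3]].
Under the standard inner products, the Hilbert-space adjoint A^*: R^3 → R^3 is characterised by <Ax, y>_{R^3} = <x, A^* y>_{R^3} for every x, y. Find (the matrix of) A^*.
A^* = A^T =
[[2, -1, 1],
 [0, 0, 2],
 [1, -1, -3]]

For real matrices with standard dot products, the defining identity <Ax, y> = <x, A^* y> gives (Ax)^T y = x^T (A^*) y, i.e. x^T A^T y = x^T (A^*) y. Since this holds for all x, y, we must have A^* = A^T. Therefore
A^* =
[[2, -1, 1],
 [0, 0, 2],
 [1, -1, -3]].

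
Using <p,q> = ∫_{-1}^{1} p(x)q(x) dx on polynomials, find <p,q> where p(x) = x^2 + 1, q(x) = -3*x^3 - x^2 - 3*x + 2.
<p,q> = 64/15

Expand the product: p(x)·q(x) = -3*x^5 - x^4 - 6*x^3 + x^2 - 3*x + 2.
∫_{-1}^{1} of each monomial x^k gives [2/(k+1) if k even, 0 if k odd]. Integrating term-by-term (or equivalently evaluating the antiderivative F(x) = -x^6/2 - x^5/5 - 3*x^4/2 + x^3/3 - 3*x^2/2 + 2*x at the endpoints):
  F(1) − F(−1) = -41/30 − (-169/30) = 64/15.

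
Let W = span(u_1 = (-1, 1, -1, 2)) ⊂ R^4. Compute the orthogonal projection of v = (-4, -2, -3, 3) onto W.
proj_W(v) = (-11/7, 11/7, -11/7, 22/7)

Set up U = [u_1 | ... | u_1] ∈ R^(4×1). The projector onto W = col(U) is P = U (U^T U)^(-1) U^T.
Compute U^T U =
  [7],
and U^T v = (11).
Solve U^T U · c = U^T v for the coefficients: c = (11/7). The projection is proj_W(v) = U c.
Check: (v - proj_W(v)) · u_1 = 0  (should be 0).
Result: proj_W(v) = (-11/7, 11/7, -11/7, 22/7).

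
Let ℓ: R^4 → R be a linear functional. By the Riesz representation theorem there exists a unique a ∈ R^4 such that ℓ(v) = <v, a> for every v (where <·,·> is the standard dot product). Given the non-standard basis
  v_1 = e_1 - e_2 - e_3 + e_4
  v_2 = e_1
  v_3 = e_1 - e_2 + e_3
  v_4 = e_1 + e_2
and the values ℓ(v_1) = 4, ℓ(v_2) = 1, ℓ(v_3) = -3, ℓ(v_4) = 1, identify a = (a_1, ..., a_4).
a = (1, 0, -4, -1)

Write a = (a_1, ..., a_4) in the standard basis. For each basis vector v_i, ℓ(v_i) = <v_i, a> is a linear equation in the a_j's. Collect the n equations into a matrix system V a = ℓ, where row i of V is v_i (expressed in the standard basis). Since V is invertible (lower-triangular with 1s on the diagonal, up to permutation), solve by back-substitution:
  V =
[[1, -1, -1, 1],
 [1, 0, 0, 0],
 [1, -1, 1, 0],
 [1, 1, 0, 0]]
  V a = (4, 1, -3, 1)
Solving gives a = (1, 0, -4, -1).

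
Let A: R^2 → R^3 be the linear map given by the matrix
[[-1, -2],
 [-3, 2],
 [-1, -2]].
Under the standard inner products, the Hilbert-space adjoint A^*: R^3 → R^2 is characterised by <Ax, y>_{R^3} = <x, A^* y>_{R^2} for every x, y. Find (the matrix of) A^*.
A^* = A^T =
[[-1, -3, -1],
 [-2, 2, -2]]

For real matrices with standard dot products, the defining identity <Ax, y> = <x, A^* y> gives (Ax)^T y = x^T (A^*) y, i.e. x^T A^T y = x^T (A^*) y. Since this holds for all x, y, we must have A^* = A^T. Therefore
A^* =
[[-1, -3, -1],
 [-2, 2, -2]].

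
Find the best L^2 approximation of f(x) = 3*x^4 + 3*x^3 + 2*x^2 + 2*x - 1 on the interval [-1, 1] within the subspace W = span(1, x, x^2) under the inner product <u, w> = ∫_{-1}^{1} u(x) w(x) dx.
g(x) = 32*x^2/7 + 19*x/5 - 44/35

The best approximation g ∈ W is the orthogonal projection of f onto W. Writing g = a_0 + a_1 x + a_2 x^2, the coefficients solve the normal equations G · a = b where
  G_{ij} = <φ_i, φ_j> and b_i = <f, φ_i>, with φ_0 = 1, φ_1 = x, φ_2 = x^2.
G =
  [2, 0, 2/3]
  [0, 2/3, 0]
  [2/3, 0, 2/5],
b = (8/15, 38/15, 104/105).
Solving gives a_0 = -44/35, a_1 = 19/5, a_2 = 32/7, so
  g(x) = 32*x^2/7 + 19*x/5 - 44/35.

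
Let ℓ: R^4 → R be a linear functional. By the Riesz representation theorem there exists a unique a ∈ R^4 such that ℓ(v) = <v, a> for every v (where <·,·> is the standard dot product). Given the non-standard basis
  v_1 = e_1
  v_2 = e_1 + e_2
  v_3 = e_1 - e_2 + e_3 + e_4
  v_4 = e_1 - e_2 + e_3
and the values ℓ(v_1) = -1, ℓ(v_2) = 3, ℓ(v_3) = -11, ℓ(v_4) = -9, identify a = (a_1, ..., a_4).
a = (-1, 4, -4, -2)

Write a = (a_1, ..., a_4) in the standard basis. For each basis vector v_i, ℓ(v_i) = <v_i, a> is a linear equation in the a_j's. Collect the n equations into a matrix system V a = ℓ, where row i of V is v_i (expressed in the standard basis). Since V is invertible (lower-triangular with 1s on the diagonal, up to permutation), solve by back-substitution:
  V =
[[1, 0, 0, 0],
 [1, 1, 0, 0],
 [1, -1, 1, 1],
 [1, -1, 1, 0]]
  V a = (-1, 3, -11, -9)
Solving gives a = (-1, 4, -4, -2).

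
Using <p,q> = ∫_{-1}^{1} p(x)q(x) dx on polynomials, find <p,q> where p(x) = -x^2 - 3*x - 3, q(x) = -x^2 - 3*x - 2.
<p,q> = 326/15

Expand the product: p(x)·q(x) = x^4 + 6*x^3 + 14*x^2 + 15*x + 6.
∫_{-1}^{1} of each monomial x^k gives [2/(k+1) if k even, 0 if k odd]. Integrating term-by-term (or equivalently evaluating the antiderivative F(x) = x^5/5 + 3*x^4/2 + 14*x^3/3 + 15*x^2/2 + 6*x at the endpoints):
  F(1) − F(−1) = 298/15 − (-28/15) = 326/15.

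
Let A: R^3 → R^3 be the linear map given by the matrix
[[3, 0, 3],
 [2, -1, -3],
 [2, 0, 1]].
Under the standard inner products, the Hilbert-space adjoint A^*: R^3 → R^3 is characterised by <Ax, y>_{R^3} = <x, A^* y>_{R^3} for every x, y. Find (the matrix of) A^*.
A^* = A^T =
[[3, 2, 2],
 [0, -1, 0],
 [3, -3, 1]]

For real matrices with standard dot products, the defining identity <Ax, y> = <x, A^* y> gives (Ax)^T y = x^T (A^*) y, i.e. x^T A^T y = x^T (A^*) y. Since this holds for all x, y, we must have A^* = A^T. Therefore
A^* =
[[3, 2, 2],
 [0, -1, 0],
 [3, -3, 1]].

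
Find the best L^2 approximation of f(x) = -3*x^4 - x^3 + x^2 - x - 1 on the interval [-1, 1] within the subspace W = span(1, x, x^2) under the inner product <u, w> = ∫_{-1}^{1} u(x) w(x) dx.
g(x) = -11*x^2/7 - 8*x/5 - 26/35

The best approximation g ∈ W is the orthogonal projection of f onto W. Writing g = a_0 + a_1 x + a_2 x^2, the coefficients solve the normal equations G · a = b where
  G_{ij} = <φ_i, φ_j> and b_i = <f, φ_i>, with φ_0 = 1, φ_1 = x, φ_2 = x^2.
G =
  [2, 0, 2/3]
  [0, 2/3, 0]
  [2/3, 0, 2/5],
b = (-38/15, -16/15, -118/105).
Solving gives a_0 = -26/35, a_1 = -8/5, a_2 = -11/7, so
  g(x) = -11*x^2/7 - 8*x/5 - 26/35.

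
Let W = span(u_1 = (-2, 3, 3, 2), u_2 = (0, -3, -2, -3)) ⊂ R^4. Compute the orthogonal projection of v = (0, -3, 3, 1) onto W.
proj_W(v) = (-88/131, 6/131, 48/131, -38/131)

Set up U = [u_1 | ... | u_2] ∈ R^(4×2). The projector onto W = col(U) is P = U (U^T U)^(-1) U^T.
Compute U^T U =
  [26, -21]
  [-21, 22],
and U^T v = (2, 0).
Solve U^T U · c = U^T v for the coefficients: c = (44/131, 42/131). The projection is proj_W(v) = U c.
Check: (v - proj_W(v)) · u_1 = 0  (should be 0).
Check: (v - proj_W(v)) · u_2 = 0  (should be 0).
Result: proj_W(v) = (-88/131, 6/131, 48/131, -38/131).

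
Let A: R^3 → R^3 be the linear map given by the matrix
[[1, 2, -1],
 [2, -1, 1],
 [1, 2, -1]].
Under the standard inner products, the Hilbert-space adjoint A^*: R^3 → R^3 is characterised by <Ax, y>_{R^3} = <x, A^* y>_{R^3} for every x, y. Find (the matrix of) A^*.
A^* = A^T =
[[1, 2, 1],
 [2, -1, 2],
 [-1, 1, -1]]

For real matrices with standard dot products, the defining identity <Ax, y> = <x, A^* y> gives (Ax)^T y = x^T (A^*) y, i.e. x^T A^T y = x^T (A^*) y. Since this holds for all x, y, we must have A^* = A^T. Therefore
A^* =
[[1, 2, 1],
 [2, -1, 2],
 [-1, 1, -1]].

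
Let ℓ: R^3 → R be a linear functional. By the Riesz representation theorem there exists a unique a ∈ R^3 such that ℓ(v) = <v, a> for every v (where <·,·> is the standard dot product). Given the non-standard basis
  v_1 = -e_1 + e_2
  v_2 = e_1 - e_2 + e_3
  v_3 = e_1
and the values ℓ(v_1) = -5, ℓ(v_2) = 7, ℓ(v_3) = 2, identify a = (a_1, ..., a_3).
a = (2, -3, 2)

Write a = (a_1, ..., a_3) in the standard basis. For each basis vector v_i, ℓ(v_i) = <v_i, a> is a linear equation in the a_j's. Collect the n equations into a matrix system V a = ℓ, where row i of V is v_i (expressed in the standard basis). Since V is invertible (lower-triangular with 1s on the diagonal, up to permutation), solve by back-substitution:
  V =
[[-1, 1, 0],
 [1, -1, 1],
 [1, 0, 0]]
  V a = (-5, 7, 2)
Solving gives a = (2, -3, 2).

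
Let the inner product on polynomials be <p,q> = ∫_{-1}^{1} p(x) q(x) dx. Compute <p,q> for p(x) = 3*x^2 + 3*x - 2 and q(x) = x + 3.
<p,q> = -4

Expand the product: p(x)·q(x) = 3*x^3 + 12*x^2 + 7*x - 6.
∫_{-1}^{1} of each monomial x^k gives [2/(k+1) if k even, 0 if k odd]. Integrating term-by-term (or equivalently evaluating the antiderivative F(x) = 3*x^4/4 + 4*x^3 + 7*x^2/2 - 6*x at the endpoints):
  F(1) − F(−1) = 9/4 − (25/4) = -4.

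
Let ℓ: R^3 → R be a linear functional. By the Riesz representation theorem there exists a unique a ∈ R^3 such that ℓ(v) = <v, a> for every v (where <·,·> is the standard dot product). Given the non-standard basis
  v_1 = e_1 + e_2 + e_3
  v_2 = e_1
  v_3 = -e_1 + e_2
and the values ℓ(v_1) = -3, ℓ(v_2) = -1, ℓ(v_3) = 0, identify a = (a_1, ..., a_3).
a = (-1, -1, -1)

Write a = (a_1, ..., a_3) in the standard basis. For each basis vector v_i, ℓ(v_i) = <v_i, a> is a linear equation in the a_j's. Collect the n equations into a matrix system V a = ℓ, where row i of V is v_i (expressed in the standard basis). Since V is invertible (lower-triangular with 1s on the diagonal, up to permutation), solve by back-substitution:
  V =
[[1, 1, 1],
 [1, 0, 0],
 [-1, 1, 0]]
  V a = (-3, -1, 0)
Solving gives a = (-1, -1, -1).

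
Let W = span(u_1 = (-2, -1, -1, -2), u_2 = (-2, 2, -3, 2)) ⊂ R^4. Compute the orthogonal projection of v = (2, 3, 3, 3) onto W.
proj_W(v) = (658/209, 347/209, 317/209, 62/19)

Set up U = [u_1 | ... | u_2] ∈ R^(4×2). The projector onto W = col(U) is P = U (U^T U)^(-1) U^T.
Compute U^T U =
  [10, 1]
  [1, 21],
and U^T v = (-16, -1).
Solve U^T U · c = U^T v for the coefficients: c = (-335/209, 6/209). The projection is proj_W(v) = U c.
Check: (v - proj_W(v)) · u_1 = 0  (should be 0).
Check: (v - proj_W(v)) · u_2 = 0  (should be 0).
Result: proj_W(v) = (658/209, 347/209, 317/209, 62/19).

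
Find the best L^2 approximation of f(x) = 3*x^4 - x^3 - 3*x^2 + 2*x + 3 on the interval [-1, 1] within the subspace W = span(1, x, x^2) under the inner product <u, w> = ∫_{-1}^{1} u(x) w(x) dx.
g(x) = -3*x^2/7 + 7*x/5 + 96/35

The best approximation g ∈ W is the orthogonal projection of f onto W. Writing g = a_0 + a_1 x + a_2 x^2, the coefficients solve the normal equations G · a = b where
  G_{ij} = <φ_i, φ_j> and b_i = <f, φ_i>, with φ_0 = 1, φ_1 = x, φ_2 = x^2.
G =
  [2, 0, 2/3]
  [0, 2/3, 0]
  [2/3, 0, 2/5],
b = (26/5, 14/15, 58/35).
Solving gives a_0 = 96/35, a_1 = 7/5, a_2 = -3/7, so
  g(x) = -3*x^2/7 + 7*x/5 + 96/35.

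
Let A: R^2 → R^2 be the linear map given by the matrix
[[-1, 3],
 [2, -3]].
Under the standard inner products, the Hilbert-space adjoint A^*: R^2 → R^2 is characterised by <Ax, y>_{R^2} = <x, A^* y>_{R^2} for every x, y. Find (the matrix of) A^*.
A^* = A^T =
[[-1, 2],
 [3, -3]]

For real matrices with standard dot products, the defining identity <Ax, y> = <x, A^* y> gives (Ax)^T y = x^T (A^*) y, i.e. x^T A^T y = x^T (A^*) y. Since this holds for all x, y, we must have A^* = A^T. Therefore
A^* =
[[-1, 2],
 [3, -3]].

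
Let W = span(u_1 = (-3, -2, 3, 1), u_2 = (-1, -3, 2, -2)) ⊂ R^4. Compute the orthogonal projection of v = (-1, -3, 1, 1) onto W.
proj_W(v) = (-373/245, -391/245, 62/35, -18/245)

Set up U = [u_1 | ... | u_2] ∈ R^(4×2). The projector onto W = col(U) is P = U (U^T U)^(-1) U^T.
Compute U^T U =
  [23, 13]
  [13, 18],
and U^T v = (13, 10).
Solve U^T U · c = U^T v for the coefficients: c = (104/245, 61/245). The projection is proj_W(v) = U c.
Check: (v - proj_W(v)) · u_1 = 0  (should be 0).
Check: (v - proj_W(v)) · u_2 = 0  (should be 0).
Result: proj_W(v) = (-373/245, -391/245, 62/35, -18/245).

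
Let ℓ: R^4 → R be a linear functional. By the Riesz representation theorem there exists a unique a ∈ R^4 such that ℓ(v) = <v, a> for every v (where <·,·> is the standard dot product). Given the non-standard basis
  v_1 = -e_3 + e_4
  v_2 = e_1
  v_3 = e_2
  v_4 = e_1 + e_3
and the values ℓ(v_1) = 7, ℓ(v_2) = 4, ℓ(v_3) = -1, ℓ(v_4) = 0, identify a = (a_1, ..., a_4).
a = (4, -1, -4, 3)

Write a = (a_1, ..., a_4) in the standard basis. For each basis vector v_i, ℓ(v_i) = <v_i, a> is a linear equation in the a_j's. Collect the n equations into a matrix system V a = ℓ, where row i of V is v_i (expressed in the standard basis). Since V is invertible (lower-triangular with 1s on the diagonal, up to permutation), solve by back-substitution:
  V =
[[0, 0, -1, 1],
 [1, 0, 0, 0],
 [0, 1, 0, 0],
 [1, 0, 1, 0]]
  V a = (7, 4, -1, 0)
Solving gives a = (4, -1, -4, 3).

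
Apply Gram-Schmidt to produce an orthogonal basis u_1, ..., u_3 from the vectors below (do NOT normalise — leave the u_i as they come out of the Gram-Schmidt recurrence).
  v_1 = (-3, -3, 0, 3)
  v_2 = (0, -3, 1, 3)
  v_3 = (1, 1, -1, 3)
Orthogonal basis:
  u_1 = (-3, -3, 0, 3)
  u_2 = (2, -1, 1, 1)
  u_3 = (10/21, 37/21, -10/7, 47/21)

Apply the Gram-Schmidt recurrence
  u_1 = v_1
  u_i = v_i − Σ_{j<i} ((v_i · u_j) / (u_j · u_j)) · u_j.

Step by step this gives:
  u_1 = (-3, -3, 0, 3)
  u_2 = (2, -1, 1, 1)
  u_3 = (10/21, 37/21, -10/7, 47/21)

Orthogonality check:
  u_2 · u_1 = 0 (should be 0)
  u_3 · u_1 = 0 (should be 0)
  u_3 · u_2 = 0 (should be 0)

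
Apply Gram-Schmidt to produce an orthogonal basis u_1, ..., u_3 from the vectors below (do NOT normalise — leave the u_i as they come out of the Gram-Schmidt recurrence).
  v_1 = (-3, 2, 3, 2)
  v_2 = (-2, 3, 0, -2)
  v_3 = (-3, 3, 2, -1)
Orthogonal basis:
  u_1 = (-3, 2, 3, 2)
  u_2 = (-14/13, 31/13, -12/13, -34/13)
  u_3 = (1/54, -55/189, 65/126, -86/189)

Apply the Gram-Schmidt recurrence
  u_1 = v_1
  u_i = v_i − Σ_{j<i} ((v_i · u_j) / (u_j · u_j)) · u_j.

Step by step this gives:
  u_1 = (-3, 2, 3, 2)
  u_2 = (-14/13, 31/13, -12/13, -34/13)
  u_3 = (1/54, -55/189, 65/126, -86/189)

Orthogonality check:
  u_2 · u_1 = 0 (should be 0)
  u_3 · u_1 = 0 (should be 0)
  u_3 · u_2 = 0 (should be 0)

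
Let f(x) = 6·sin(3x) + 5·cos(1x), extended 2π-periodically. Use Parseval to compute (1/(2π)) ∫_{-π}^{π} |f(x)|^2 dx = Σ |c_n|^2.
Σ |c_n|^2 = 61/2

Expand |f|^2 and use orthogonality of {sin(nx), cos(mx)} on [-π, π]:
  ∫_{-π}^{π} sin(nx)^2 dx = π, ∫ cos(mx)^2 dx = π, and cross terms integrate to 0.
So ∫_{-π}^{π} f(x)^2 dx = 6^2 · π + 5^2 · π = (36 + 25)π.
Divide by 2π: (36 + 25)/2 = 61/2.
By Parseval, this equals Σ |c_n|^2.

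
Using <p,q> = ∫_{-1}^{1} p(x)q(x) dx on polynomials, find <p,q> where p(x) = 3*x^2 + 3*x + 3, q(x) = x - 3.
<p,q> = -22

Expand the product: p(x)·q(x) = 3*x^3 - 6*x^2 - 6*x - 9.
∫_{-1}^{1} of each monomial x^k gives [2/(k+1) if k even, 0 if k odd]. Integrating term-by-term (or equivalently evaluating the antiderivative F(x) = 3*x^4/4 - 2*x^3 - 3*x^2 - 9*x at the endpoints):
  F(1) − F(−1) = -53/4 − (35/4) = -22.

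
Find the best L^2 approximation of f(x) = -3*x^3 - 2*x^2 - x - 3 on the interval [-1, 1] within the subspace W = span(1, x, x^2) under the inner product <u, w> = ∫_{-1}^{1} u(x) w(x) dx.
g(x) = -2*x^2 - 14*x/5 - 3

The best approximation g ∈ W is the orthogonal projection of f onto W. Writing g = a_0 + a_1 x + a_2 x^2, the coefficients solve the normal equations G · a = b where
  G_{ij} = <φ_i, φ_j> and b_i = <f, φ_i>, with φ_0 = 1, φ_1 = x, φ_2 = x^2.
G =
  [2, 0, 2/3]
  [0, 2/3, 0]
  [2/3, 0, 2/5],
b = (-22/3, -28/15, -14/5).
Solving gives a_0 = -3, a_1 = -14/5, a_2 = -2, so
  g(x) = -2*x^2 - 14*x/5 - 3.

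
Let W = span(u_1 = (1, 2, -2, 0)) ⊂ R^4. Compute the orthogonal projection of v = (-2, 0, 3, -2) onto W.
proj_W(v) = (-8/9, -16/9, 16/9, 0)

Set up U = [u_1 | ... | u_1] ∈ R^(4×1). The projector onto W = col(U) is P = U (U^T U)^(-1) U^T.
Compute U^T U =
  [9],
and U^T v = (-8).
Solve U^T U · c = U^T v for the coefficients: c = (-8/9). The projection is proj_W(v) = U c.
Check: (v - proj_W(v)) · u_1 = 0  (should be 0).
Result: proj_W(v) = (-8/9, -16/9, 16/9, 0).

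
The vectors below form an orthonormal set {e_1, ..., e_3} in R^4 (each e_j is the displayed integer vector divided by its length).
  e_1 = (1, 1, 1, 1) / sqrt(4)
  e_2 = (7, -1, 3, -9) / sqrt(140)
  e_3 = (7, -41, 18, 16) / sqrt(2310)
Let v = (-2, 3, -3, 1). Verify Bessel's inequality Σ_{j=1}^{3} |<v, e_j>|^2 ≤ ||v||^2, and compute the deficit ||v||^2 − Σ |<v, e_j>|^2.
Σ |<v, e_j>|^2 = 1469/66; ||v||^2 = 23; deficit = 49/66

Write each e_j = u_j / sqrt(<u_j, u_j>) where u_j is the displayed integer vector. Then <v, e_j> = <v, u_j> / sqrt(<u_j, u_j>), so |<v, e_j>|^2 = <v, u_j>^2 / <u_j, u_j>.
Coefficients: <v, e_1> = -1/sqrt(4), <v, e_2> = -35/sqrt(140), <v, e_3> = -175/sqrt(2310).
Square and sum: Σ |<v, e_j>|^2 = 1469/66.
Compute ||v||^2 = v·v = 23.
Deficit = 23 − 1469/66 = 49/66 ≥ 0, confirming Bessel's inequality. (The deficit equals ||v − Σ <v,e_j> e_j||^2, the squared distance from v to span{e_j}.)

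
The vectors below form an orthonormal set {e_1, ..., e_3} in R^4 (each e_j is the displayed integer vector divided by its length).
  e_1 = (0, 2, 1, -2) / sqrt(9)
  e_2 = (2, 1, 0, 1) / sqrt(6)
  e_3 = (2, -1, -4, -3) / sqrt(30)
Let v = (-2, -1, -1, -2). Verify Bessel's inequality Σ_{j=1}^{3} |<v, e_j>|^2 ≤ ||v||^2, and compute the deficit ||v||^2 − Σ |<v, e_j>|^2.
Σ |<v, e_j>|^2 = 446/45; ||v||^2 = 10; deficit = 4/45

Write each e_j = u_j / sqrt(<u_j, u_j>) where u_j is the displayed integer vector. Then <v, e_j> = <v, u_j> / sqrt(<u_j, u_j>), so |<v, e_j>|^2 = <v, u_j>^2 / <u_j, u_j>.
Coefficients: <v, e_1> = 1/sqrt(9), <v, e_2> = -7/sqrt(6), <v, e_3> = 7/sqrt(30).
Square and sum: Σ |<v, e_j>|^2 = 446/45.
Compute ||v||^2 = v·v = 10.
Deficit = 10 − 446/45 = 4/45 ≥ 0, confirming Bessel's inequality. (The deficit equals ||v − Σ <v,e_j> e_j||^2, the squared distance from v to span{e_j}.)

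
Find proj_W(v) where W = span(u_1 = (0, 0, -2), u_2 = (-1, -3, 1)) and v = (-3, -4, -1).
proj_W(v) = (-3/2, -9/2, -1)

Set up U = [u_1 | ... | u_2] ∈ R^(3×2). The projector onto W = col(U) is P = U (U^T U)^(-1) U^T.
Compute U^T U =
  [4, -2]
  [-2, 11],
and U^T v = (2, 14).
Solve U^T U · c = U^T v for the coefficients: c = (5/4, 3/2). The projection is proj_W(v) = U c.
Check: (v - proj_W(v)) · u_1 = 0  (should be 0).
Check: (v - proj_W(v)) · u_2 = 0  (should be 0).
Result: proj_W(v) = (-3/2, -9/2, -1).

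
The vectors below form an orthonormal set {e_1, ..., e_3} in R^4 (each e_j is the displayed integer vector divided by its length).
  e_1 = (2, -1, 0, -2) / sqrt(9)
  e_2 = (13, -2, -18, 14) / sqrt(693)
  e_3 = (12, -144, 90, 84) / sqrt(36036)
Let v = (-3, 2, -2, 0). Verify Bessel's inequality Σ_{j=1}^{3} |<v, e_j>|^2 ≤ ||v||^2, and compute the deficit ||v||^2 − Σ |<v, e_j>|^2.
Σ |<v, e_j>|^2 = 185/13; ||v||^2 = 17; deficit = 36/13

Write each e_j = u_j / sqrt(<u_j, u_j>) where u_j is the displayed integer vector. Then <v, e_j> = <v, u_j> / sqrt(<u_j, u_j>), so |<v, e_j>|^2 = <v, u_j>^2 / <u_j, u_j>.
Coefficients: <v, e_1> = -8/sqrt(9), <v, e_2> = -7/sqrt(693), <v, e_3> = -504/sqrt(36036).
Square and sum: Σ |<v, e_j>|^2 = 185/13.
Compute ||v||^2 = v·v = 17.
Deficit = 17 − 185/13 = 36/13 ≥ 0, confirming Bessel's inequality. (The deficit equals ||v − Σ <v,e_j> e_j||^2, the squared distance from v to span{e_j}.)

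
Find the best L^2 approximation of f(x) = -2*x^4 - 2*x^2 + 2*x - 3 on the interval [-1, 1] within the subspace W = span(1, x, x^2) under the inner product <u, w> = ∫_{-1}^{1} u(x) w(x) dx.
g(x) = -26*x^2/7 + 2*x - 99/35

The best approximation g ∈ W is the orthogonal projection of f onto W. Writing g = a_0 + a_1 x + a_2 x^2, the coefficients solve the normal equations G · a = b where
  G_{ij} = <φ_i, φ_j> and b_i = <f, φ_i>, with φ_0 = 1, φ_1 = x, φ_2 = x^2.
G =
  [2, 0, 2/3]
  [0, 2/3, 0]
  [2/3, 0, 2/5],
b = (-122/15, 4/3, -118/35).
Solving gives a_0 = -99/35, a_1 = 2, a_2 = -26/7, so
  g(x) = -26*x^2/7 + 2*x - 99/35.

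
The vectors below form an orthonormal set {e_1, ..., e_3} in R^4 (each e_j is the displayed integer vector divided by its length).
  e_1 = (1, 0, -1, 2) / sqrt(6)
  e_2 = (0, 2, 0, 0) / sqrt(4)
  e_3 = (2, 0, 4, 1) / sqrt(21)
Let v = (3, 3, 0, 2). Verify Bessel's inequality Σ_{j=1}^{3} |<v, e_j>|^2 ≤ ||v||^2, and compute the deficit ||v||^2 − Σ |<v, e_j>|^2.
Σ |<v, e_j>|^2 = 283/14; ||v||^2 = 22; deficit = 25/14

Write each e_j = u_j / sqrt(<u_j, u_j>) where u_j is the displayed integer vector. Then <v, e_j> = <v, u_j> / sqrt(<u_j, u_j>), so |<v, e_j>|^2 = <v, u_j>^2 / <u_j, u_j>.
Coefficients: <v, e_1> = 7/sqrt(6), <v, e_2> = 6/sqrt(4), <v, e_3> = 8/sqrt(21).
Square and sum: Σ |<v, e_j>|^2 = 283/14.
Compute ||v||^2 = v·v = 22.
Deficit = 22 − 283/14 = 25/14 ≥ 0, confirming Bessel's inequality. (The deficit equals ||v − Σ <v,e_j> e_j||^2, the squared distance from v to span{e_j}.)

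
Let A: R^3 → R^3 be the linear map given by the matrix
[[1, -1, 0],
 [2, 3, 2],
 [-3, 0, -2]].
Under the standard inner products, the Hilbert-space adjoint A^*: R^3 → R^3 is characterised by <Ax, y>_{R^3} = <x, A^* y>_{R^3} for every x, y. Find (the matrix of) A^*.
A^* = A^T =
[[1, 2, -3],
 [-1, 3, 0],
 [0, 2, -2]]

For real matrices with standard dot products, the defining identity <Ax, y> = <x, A^* y> gives (Ax)^T y = x^T (A^*) y, i.e. x^T A^T y = x^T (A^*) y. Since this holds for all x, y, we must have A^* = A^T. Therefore
A^* =
[[1, 2, -3],
 [-1, 3, 0],
 [0, 2, -2]].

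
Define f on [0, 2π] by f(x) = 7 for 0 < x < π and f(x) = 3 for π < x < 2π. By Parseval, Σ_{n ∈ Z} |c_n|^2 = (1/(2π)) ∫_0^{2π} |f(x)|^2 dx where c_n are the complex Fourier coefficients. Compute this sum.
Σ |c_n|^2 = 29

Parseval equates the L^2 energy of f (normalised by 1/(2π)) with the ℓ^2 sum of its Fourier coefficients: (1/(2π)) ∫_0^{2π} |f|^2 = Σ |c_n|^2.
Compute the left side: (1/(2π)) [∫_0^π 7^2 dx + ∫_π^{2π} 3^2 dx] = (1/(2π)) · (49π + 9π) = (49 + 9)/2 = 29.
So Σ_{n ∈ Z} |c_n|^2 = 29.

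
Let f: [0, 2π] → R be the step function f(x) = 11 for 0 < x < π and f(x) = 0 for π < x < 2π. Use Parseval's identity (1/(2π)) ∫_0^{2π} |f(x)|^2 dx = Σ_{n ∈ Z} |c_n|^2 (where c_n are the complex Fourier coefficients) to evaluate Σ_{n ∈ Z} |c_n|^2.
Σ |c_n|^2 = 121/2

Parseval equates the L^2 energy of f (normalised by 1/(2π)) with the ℓ^2 sum of its Fourier coefficients: (1/(2π)) ∫_0^{2π} |f|^2 = Σ |c_n|^2.
Compute the left side: (1/(2π)) [∫_0^π 11^2 dx + ∫_π^{2π} 0^2 dx] = (1/(2π)) · (121π + 0π) = (121 + 0)/2 = 121/2.
So Σ_{n ∈ Z} |c_n|^2 = 121/2.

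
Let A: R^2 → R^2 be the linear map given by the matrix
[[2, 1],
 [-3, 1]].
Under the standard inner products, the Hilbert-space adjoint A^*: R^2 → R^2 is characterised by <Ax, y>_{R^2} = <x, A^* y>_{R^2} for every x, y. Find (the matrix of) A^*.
A^* = A^T =
[[2, -3],
 [1, 1]]

For real matrices with standard dot products, the defining identity <Ax, y> = <x, A^* y> gives (Ax)^T y = x^T (A^*) y, i.e. x^T A^T y = x^T (A^*) y. Since this holds for all x, y, we must have A^* = A^T. Therefore
A^* =
[[2, -3],
 [1, 1]].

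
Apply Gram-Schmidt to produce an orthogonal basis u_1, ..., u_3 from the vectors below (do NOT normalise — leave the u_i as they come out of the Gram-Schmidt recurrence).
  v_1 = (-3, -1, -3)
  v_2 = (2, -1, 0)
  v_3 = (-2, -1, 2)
Orthogonal basis:
  u_1 = (-3, -1, -3)
  u_2 = (23/19, -24/19, -15/19)
  u_3 = (-33/35, -66/35, 11/7)

Apply the Gram-Schmidt recurrence
  u_1 = v_1
  u_i = v_i − Σ_{j<i} ((v_i · u_j) / (u_j · u_j)) · u_j.

Step by step this gives:
  u_1 = (-3, -1, -3)
  u_2 = (23/19, -24/19, -15/19)
  u_3 = (-33/35, -66/35, 11/7)

Orthogonality check:
  u_2 · u_1 = 0 (should be 0)
  u_3 · u_1 = 0 (should be 0)
  u_3 · u_2 = 0 (should be 0)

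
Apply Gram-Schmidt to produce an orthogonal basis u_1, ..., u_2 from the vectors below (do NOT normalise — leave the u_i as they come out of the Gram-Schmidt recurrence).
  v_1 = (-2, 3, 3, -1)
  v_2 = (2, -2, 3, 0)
Orthogonal basis:
  u_1 = (-2, 3, 3, -1)
  u_2 = (44/23, -43/23, 72/23, -1/23)

Apply the Gram-Schmidt recurrence
  u_1 = v_1
  u_i = v_i − Σ_{j<i} ((v_i · u_j) / (u_j · u_j)) · u_j.

Step by step this gives:
  u_1 = (-2, 3, 3, -1)
  u_2 = (44/23, -43/23, 72/23, -1/23)

Orthogonality check:
  u_2 · u_1 = 0 (should be 0)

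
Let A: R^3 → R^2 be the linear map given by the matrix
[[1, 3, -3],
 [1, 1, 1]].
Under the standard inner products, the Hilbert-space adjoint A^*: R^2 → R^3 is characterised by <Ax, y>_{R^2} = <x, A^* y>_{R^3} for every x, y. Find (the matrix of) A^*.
A^* = A^T =
[[1, 1],
 [3, 1],
 [-3, 1]]

For real matrices with standard dot products, the defining identity <Ax, y> = <x, A^* y> gives (Ax)^T y = x^T (A^*) y, i.e. x^T A^T y = x^T (A^*) y. Since this holds for all x, y, we must have A^* = A^T. Therefore
A^* =
[[1, 1],
 [3, 1],
 [-3, 1]].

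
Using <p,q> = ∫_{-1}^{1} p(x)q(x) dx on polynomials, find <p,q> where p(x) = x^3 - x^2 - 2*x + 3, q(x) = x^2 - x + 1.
<p,q> = 118/15

Expand the product: p(x)·q(x) = x^5 - 2*x^4 + 4*x^2 - 5*x + 3.
∫_{-1}^{1} of each monomial x^k gives [2/(k+1) if k even, 0 if k odd]. Integrating term-by-term (or equivalently evaluating the antiderivative F(x) = x^6/6 - 2*x^5/5 + 4*x^3/3 - 5*x^2/2 + 3*x at the endpoints):
  F(1) − F(−1) = 8/5 − (-94/15) = 118/15.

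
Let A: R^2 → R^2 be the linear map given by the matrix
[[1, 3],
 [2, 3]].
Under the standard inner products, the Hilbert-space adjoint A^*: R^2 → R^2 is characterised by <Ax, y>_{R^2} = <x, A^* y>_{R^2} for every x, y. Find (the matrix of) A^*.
A^* = A^T =
[[1, 2],
 [3, 3]]

For real matrices with standard dot products, the defining identity <Ax, y> = <x, A^* y> gives (Ax)^T y = x^T (A^*) y, i.e. x^T A^T y = x^T (A^*) y. Since this holds for all x, y, we must have A^* = A^T. Therefore
A^* =
[[1, 2],
 [3, 3]].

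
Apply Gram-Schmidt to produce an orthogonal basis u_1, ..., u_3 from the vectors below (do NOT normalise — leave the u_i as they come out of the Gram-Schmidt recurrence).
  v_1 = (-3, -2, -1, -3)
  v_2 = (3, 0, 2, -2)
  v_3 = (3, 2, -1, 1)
Orthogonal basis:
  u_1 = (-3, -2, -1, -3)
  u_2 = (54/23, -10/23, 41/23, -61/23)
  u_3 = (48/61, 136/183, -338/183, -2/3)

Apply the Gram-Schmidt recurrence
  u_1 = v_1
  u_i = v_i − Σ_{j<i} ((v_i · u_j) / (u_j · u_j)) · u_j.

Step by step this gives:
  u_1 = (-3, -2, -1, -3)
  u_2 = (54/23, -10/23, 41/23, -61/23)
  u_3 = (48/61, 136/183, -338/183, -2/3)

Orthogonality check:
  u_2 · u_1 = 0 (should be 0)
  u_3 · u_1 = 0 (should be 0)
  u_3 · u_2 = 0 (should be 0)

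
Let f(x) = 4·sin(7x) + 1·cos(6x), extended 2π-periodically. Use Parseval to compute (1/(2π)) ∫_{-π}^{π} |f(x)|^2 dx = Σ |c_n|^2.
Σ |c_n|^2 = 17/2

Expand |f|^2 and use orthogonality of {sin(nx), cos(mx)} on [-π, π]:
  ∫_{-π}^{π} sin(nx)^2 dx = π, ∫ cos(mx)^2 dx = π, and cross terms integrate to 0.
So ∫_{-π}^{π} f(x)^2 dx = 4^2 · π + 1^2 · π = (16 + 1)π.
Divide by 2π: (16 + 1)/2 = 17/2.
By Parseval, this equals Σ |c_n|^2.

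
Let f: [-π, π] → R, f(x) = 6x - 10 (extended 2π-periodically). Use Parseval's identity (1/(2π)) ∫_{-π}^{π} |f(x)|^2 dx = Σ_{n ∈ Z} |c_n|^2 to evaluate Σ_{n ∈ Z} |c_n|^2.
Σ |c_n|^2 = 12π^2 + 100

Expand and integrate term by term over [-π, π]:
  ∫ (6x)^2 dx = 36·(2π^3/3); ∫ 2·6·(-10)·x dx = 0 (odd integrand); ∫ (-10)^2 dx = 100·2π.
So (1/(2π)) ∫_{-π}^{π} (6x - 10)^2 dx = 36π^2/3 + 100 = 12π^2 + 100.
Parseval ⇒ Σ |c_n|^2 = 12π^2 + 100.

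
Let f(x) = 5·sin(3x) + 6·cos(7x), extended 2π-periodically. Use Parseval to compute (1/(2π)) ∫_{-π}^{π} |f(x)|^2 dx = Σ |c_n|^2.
Σ |c_n|^2 = 61/2

Expand |f|^2 and use orthogonality of {sin(nx), cos(mx)} on [-π, π]:
  ∫_{-π}^{π} sin(nx)^2 dx = π, ∫ cos(mx)^2 dx = π, and cross terms integrate to 0.
So ∫_{-π}^{π} f(x)^2 dx = 5^2 · π + 6^2 · π = (25 + 36)π.
Divide by 2π: (25 + 36)/2 = 61/2.
By Parseval, this equals Σ |c_n|^2.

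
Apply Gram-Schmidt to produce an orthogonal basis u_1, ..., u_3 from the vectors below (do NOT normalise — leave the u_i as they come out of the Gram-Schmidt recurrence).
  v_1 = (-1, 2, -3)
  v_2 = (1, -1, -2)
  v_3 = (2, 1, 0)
Orthogonal basis:
  u_1 = (-1, 2, -3)
  u_2 = (17/14, -10/7, -19/14)
  u_3 = (133/75, 19/15, 19/75)

Apply the Gram-Schmidt recurrence
  u_1 = v_1
  u_i = v_i − Σ_{j<i} ((v_i · u_j) / (u_j · u_j)) · u_j.

Step by step this gives:
  u_1 = (-1, 2, -3)
  u_2 = (17/14, -10/7, -19/14)
  u_3 = (133/75, 19/15, 19/75)

Orthogonality check:
  u_2 · u_1 = 0 (should be 0)
  u_3 · u_1 = 0 (should be 0)
  u_3 · u_2 = 0 (should be 0)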